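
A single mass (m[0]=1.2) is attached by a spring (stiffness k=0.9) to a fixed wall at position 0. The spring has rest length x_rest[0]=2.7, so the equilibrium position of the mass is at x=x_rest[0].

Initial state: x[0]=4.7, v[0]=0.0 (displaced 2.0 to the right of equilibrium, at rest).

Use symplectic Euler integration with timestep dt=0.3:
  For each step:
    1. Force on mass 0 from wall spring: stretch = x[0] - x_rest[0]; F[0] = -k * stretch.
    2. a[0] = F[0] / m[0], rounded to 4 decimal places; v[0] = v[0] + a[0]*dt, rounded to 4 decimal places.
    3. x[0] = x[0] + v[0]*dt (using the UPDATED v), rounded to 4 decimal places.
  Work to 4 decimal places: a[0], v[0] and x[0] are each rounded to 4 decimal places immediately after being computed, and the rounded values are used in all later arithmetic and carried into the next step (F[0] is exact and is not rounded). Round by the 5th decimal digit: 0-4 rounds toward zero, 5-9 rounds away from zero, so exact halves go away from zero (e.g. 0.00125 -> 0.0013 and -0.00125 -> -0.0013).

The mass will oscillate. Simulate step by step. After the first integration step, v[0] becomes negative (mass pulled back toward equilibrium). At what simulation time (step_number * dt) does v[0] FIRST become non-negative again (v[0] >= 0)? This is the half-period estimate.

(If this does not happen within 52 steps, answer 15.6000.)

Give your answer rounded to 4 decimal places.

Answer: 3.9000

Derivation:
Step 0: x=[4.7000] v=[0.0000]
Step 1: x=[4.5650] v=[-0.4500]
Step 2: x=[4.3041] v=[-0.8696]
Step 3: x=[3.9350] v=[-1.2305]
Step 4: x=[3.4825] v=[-1.5084]
Step 5: x=[2.9772] v=[-1.6845]
Step 6: x=[2.4531] v=[-1.7469]
Step 7: x=[1.9457] v=[-1.6913]
Step 8: x=[1.4892] v=[-1.5216]
Step 9: x=[1.1144] v=[-1.2492]
Step 10: x=[0.8467] v=[-0.8924]
Step 11: x=[0.7041] v=[-0.4754]
Step 12: x=[0.6962] v=[-0.0263]
Step 13: x=[0.8236] v=[0.4246]
First v>=0 after going negative at step 13, time=3.9000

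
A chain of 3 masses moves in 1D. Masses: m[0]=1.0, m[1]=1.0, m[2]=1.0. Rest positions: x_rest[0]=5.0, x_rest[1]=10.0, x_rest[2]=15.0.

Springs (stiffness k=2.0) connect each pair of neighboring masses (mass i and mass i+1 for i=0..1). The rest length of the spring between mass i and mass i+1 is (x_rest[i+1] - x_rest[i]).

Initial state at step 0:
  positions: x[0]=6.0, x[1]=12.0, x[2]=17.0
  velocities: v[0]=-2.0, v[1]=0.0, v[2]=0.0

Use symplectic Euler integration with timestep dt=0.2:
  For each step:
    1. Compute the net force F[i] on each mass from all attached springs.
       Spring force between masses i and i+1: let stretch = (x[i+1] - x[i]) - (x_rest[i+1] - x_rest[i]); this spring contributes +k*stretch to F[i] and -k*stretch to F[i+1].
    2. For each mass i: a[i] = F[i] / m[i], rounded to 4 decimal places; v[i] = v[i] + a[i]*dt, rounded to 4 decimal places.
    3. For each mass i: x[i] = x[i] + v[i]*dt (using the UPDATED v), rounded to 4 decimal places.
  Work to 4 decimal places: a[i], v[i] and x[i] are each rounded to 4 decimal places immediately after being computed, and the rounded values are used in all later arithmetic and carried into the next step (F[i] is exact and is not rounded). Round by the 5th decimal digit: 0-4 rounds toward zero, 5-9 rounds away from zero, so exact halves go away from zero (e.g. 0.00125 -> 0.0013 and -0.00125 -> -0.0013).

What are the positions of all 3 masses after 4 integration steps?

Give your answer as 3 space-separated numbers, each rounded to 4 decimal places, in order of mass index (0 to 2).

Answer: 5.3156 11.1811 16.9033

Derivation:
Step 0: x=[6.0000 12.0000 17.0000] v=[-2.0000 0.0000 0.0000]
Step 1: x=[5.6800 11.9200 17.0000] v=[-1.6000 -0.4000 0.0000]
Step 2: x=[5.4592 11.7472 16.9936] v=[-1.1040 -0.8640 -0.0320]
Step 3: x=[5.3414 11.4911 16.9675] v=[-0.5888 -1.2806 -0.1306]
Step 4: x=[5.3156 11.1811 16.9033] v=[-0.1289 -1.5499 -0.3212]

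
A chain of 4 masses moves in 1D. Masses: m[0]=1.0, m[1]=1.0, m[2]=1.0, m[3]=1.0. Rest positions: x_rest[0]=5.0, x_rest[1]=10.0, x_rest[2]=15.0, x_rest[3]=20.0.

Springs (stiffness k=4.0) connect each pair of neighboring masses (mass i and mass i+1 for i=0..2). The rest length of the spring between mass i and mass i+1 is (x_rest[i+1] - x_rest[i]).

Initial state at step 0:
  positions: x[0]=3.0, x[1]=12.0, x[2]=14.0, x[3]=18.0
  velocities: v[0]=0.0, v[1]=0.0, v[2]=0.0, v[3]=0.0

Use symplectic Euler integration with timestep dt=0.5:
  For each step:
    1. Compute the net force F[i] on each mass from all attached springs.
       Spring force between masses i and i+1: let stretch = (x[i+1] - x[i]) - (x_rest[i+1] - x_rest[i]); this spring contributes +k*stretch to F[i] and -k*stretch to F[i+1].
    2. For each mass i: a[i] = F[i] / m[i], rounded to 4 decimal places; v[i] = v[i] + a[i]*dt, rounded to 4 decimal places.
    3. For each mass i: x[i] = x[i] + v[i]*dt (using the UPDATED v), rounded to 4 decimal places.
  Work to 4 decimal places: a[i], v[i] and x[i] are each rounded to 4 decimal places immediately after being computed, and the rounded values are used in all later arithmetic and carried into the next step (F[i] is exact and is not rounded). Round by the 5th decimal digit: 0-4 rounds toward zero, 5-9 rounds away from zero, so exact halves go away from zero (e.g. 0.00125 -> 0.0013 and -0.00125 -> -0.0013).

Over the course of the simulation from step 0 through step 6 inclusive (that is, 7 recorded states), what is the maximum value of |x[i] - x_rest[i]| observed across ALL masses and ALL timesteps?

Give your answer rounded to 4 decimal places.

Answer: 5.0000

Derivation:
Step 0: x=[3.0000 12.0000 14.0000 18.0000] v=[0.0000 0.0000 0.0000 0.0000]
Step 1: x=[7.0000 5.0000 16.0000 19.0000] v=[8.0000 -14.0000 4.0000 2.0000]
Step 2: x=[4.0000 11.0000 10.0000 22.0000] v=[-6.0000 12.0000 -12.0000 6.0000]
Step 3: x=[3.0000 9.0000 17.0000 18.0000] v=[-2.0000 -4.0000 14.0000 -8.0000]
Step 4: x=[3.0000 9.0000 17.0000 18.0000] v=[0.0000 0.0000 0.0000 0.0000]
Step 5: x=[4.0000 11.0000 10.0000 22.0000] v=[2.0000 4.0000 -14.0000 8.0000]
Step 6: x=[7.0000 5.0000 16.0000 19.0000] v=[6.0000 -12.0000 12.0000 -6.0000]
Max displacement = 5.0000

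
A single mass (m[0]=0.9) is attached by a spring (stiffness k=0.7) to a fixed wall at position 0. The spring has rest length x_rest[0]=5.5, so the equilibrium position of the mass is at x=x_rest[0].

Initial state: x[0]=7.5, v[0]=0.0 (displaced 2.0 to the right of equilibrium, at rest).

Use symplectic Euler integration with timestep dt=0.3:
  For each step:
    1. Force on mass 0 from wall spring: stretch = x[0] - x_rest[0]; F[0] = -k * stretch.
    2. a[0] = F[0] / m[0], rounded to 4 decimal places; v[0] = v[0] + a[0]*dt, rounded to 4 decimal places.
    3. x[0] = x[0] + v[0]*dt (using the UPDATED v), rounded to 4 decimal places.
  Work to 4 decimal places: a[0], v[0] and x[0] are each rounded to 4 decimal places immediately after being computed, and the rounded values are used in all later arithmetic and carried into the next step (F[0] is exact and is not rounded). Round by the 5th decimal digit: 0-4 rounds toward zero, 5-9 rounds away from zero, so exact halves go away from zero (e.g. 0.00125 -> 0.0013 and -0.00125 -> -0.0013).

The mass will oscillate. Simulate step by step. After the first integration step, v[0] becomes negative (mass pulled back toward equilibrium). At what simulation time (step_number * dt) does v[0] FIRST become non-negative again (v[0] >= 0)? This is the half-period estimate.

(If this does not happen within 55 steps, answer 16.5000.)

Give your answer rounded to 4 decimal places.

Step 0: x=[7.5000] v=[0.0000]
Step 1: x=[7.3600] v=[-0.4667]
Step 2: x=[7.0898] v=[-0.9007]
Step 3: x=[6.7083] v=[-1.2717]
Step 4: x=[6.2422] v=[-1.5536]
Step 5: x=[5.7242] v=[-1.7268]
Step 6: x=[5.1905] v=[-1.7791]
Step 7: x=[4.6784] v=[-1.7069]
Step 8: x=[4.2238] v=[-1.5152]
Step 9: x=[3.8586] v=[-1.2174]
Step 10: x=[3.6083] v=[-0.8344]
Step 11: x=[3.4904] v=[-0.3930]
Step 12: x=[3.5132] v=[0.0759]
First v>=0 after going negative at step 12, time=3.6000

Answer: 3.6000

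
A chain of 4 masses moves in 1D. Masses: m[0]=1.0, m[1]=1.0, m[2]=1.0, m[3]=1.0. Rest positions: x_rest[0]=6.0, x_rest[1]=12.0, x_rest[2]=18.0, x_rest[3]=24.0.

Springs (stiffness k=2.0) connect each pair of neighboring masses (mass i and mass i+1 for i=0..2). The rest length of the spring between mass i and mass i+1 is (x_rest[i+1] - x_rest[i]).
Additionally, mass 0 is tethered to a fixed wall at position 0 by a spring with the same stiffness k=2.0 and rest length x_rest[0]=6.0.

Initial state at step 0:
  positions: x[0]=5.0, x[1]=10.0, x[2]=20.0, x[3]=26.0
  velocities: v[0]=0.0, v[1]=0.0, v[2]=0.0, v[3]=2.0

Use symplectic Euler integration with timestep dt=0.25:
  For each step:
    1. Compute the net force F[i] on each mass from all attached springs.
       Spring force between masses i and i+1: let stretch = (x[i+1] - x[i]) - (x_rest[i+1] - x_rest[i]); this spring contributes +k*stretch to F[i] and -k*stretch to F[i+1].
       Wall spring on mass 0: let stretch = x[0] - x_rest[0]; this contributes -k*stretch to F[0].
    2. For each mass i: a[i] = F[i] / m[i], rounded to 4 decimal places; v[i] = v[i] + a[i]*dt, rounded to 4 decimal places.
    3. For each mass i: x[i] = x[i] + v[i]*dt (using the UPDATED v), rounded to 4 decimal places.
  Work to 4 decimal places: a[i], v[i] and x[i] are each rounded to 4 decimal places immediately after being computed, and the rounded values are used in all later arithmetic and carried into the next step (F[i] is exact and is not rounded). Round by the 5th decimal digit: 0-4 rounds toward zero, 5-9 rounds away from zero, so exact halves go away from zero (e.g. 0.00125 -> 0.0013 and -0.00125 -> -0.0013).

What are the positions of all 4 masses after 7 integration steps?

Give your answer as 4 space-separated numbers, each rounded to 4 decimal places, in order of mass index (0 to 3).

Step 0: x=[5.0000 10.0000 20.0000 26.0000] v=[0.0000 0.0000 0.0000 2.0000]
Step 1: x=[5.0000 10.6250 19.5000 26.5000] v=[0.0000 2.5000 -2.0000 2.0000]
Step 2: x=[5.0781 11.6563 18.7656 26.8750] v=[0.3125 4.1250 -2.9375 1.5000]
Step 3: x=[5.3438 12.7540 18.1562 26.9863] v=[1.0626 4.3906 -2.4375 0.4453]
Step 4: x=[5.8678 13.6007 17.9753 26.7439] v=[2.0958 3.3866 -0.7236 -0.9698]
Step 5: x=[6.6249 14.0276 18.3437 26.1554] v=[3.0284 1.7075 1.4734 -2.3541]
Step 6: x=[7.4792 14.0687 19.1490 25.3404] v=[3.4173 0.1642 3.2212 -3.2600]
Step 7: x=[8.2223 13.9211 20.0932 24.5015] v=[2.9725 -0.5904 3.7768 -3.3557]

Answer: 8.2223 13.9211 20.0932 24.5015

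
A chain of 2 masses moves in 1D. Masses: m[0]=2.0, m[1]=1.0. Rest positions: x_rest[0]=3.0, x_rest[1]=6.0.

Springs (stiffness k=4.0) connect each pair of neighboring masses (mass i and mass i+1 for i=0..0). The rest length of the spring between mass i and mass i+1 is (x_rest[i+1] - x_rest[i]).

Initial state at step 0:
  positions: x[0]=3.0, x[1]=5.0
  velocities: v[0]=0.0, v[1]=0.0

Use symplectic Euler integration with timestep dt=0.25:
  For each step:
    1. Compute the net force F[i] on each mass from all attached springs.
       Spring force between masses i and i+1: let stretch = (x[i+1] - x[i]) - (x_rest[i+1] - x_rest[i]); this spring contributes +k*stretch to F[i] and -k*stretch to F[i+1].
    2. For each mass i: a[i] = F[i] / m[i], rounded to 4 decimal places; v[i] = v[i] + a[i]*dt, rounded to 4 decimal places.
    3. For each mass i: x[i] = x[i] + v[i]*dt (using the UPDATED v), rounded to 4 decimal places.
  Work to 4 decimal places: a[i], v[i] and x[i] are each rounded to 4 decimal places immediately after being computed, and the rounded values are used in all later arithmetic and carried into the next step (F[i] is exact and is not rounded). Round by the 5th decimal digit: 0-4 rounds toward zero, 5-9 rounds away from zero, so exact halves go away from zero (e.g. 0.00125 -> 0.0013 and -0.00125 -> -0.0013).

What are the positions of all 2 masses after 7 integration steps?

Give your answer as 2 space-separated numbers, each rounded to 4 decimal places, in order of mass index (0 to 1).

Answer: 2.6511 5.6979

Derivation:
Step 0: x=[3.0000 5.0000] v=[0.0000 0.0000]
Step 1: x=[2.8750 5.2500] v=[-0.5000 1.0000]
Step 2: x=[2.6719 5.6563] v=[-0.8125 1.6250]
Step 3: x=[2.4668 6.0665] v=[-0.8203 1.6406]
Step 4: x=[2.3367 6.3267] v=[-0.5205 1.0409]
Step 5: x=[2.3303 6.3394] v=[-0.0255 0.0509]
Step 6: x=[2.4501 6.0999] v=[0.4791 -0.9582]
Step 7: x=[2.6511 5.6979] v=[0.8040 -1.6080]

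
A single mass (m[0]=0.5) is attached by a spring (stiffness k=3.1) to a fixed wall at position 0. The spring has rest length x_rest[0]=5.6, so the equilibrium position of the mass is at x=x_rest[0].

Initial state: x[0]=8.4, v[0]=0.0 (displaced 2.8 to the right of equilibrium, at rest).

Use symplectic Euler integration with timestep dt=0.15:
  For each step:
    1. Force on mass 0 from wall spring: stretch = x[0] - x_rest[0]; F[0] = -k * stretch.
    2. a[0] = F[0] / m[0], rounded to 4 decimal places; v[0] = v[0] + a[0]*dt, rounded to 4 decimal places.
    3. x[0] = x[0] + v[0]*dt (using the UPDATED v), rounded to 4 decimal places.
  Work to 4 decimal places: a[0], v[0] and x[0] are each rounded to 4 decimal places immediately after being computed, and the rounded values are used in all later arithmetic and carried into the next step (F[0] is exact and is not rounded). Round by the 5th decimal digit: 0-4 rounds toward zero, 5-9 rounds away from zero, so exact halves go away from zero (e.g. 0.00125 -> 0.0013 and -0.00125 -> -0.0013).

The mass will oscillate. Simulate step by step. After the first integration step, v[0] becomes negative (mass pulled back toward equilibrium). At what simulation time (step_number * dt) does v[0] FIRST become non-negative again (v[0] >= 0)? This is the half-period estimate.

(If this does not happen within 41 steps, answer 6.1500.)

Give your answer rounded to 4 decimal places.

Step 0: x=[8.4000] v=[0.0000]
Step 1: x=[8.0094] v=[-2.6040]
Step 2: x=[7.2827] v=[-4.8447]
Step 3: x=[6.3213] v=[-6.4096]
Step 4: x=[5.2592] v=[-7.0804]
Step 5: x=[4.2447] v=[-6.7635]
Step 6: x=[3.4192] v=[-5.5031]
Step 7: x=[2.8980] v=[-3.4750]
Step 8: x=[2.7537] v=[-0.9621]
Step 9: x=[3.0065] v=[1.6850]
First v>=0 after going negative at step 9, time=1.3500

Answer: 1.3500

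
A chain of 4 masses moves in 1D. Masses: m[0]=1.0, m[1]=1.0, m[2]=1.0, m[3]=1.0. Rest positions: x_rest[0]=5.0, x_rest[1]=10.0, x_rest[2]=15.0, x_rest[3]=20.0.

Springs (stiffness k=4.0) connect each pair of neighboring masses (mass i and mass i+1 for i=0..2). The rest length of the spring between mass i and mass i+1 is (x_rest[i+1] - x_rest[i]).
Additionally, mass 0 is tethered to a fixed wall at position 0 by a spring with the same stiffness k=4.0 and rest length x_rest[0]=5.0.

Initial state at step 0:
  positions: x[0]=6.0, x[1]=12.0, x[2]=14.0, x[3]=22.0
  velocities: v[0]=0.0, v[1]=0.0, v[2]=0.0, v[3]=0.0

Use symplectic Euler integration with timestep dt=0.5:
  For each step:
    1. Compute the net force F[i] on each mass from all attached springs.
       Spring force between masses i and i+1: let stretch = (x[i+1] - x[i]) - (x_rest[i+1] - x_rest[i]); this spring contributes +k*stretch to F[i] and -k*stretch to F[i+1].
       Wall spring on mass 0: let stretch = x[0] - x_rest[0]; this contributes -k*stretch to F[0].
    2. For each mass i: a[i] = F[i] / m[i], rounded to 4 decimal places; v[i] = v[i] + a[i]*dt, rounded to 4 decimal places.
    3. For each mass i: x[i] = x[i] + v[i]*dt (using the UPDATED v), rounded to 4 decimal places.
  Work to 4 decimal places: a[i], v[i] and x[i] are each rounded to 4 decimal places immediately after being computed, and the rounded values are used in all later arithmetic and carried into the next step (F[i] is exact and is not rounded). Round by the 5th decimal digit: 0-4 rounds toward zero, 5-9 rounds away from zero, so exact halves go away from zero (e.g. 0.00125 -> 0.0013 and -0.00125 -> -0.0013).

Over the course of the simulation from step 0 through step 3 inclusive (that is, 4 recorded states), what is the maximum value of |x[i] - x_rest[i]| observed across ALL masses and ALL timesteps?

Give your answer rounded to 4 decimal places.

Answer: 5.0000

Derivation:
Step 0: x=[6.0000 12.0000 14.0000 22.0000] v=[0.0000 0.0000 0.0000 0.0000]
Step 1: x=[6.0000 8.0000 20.0000 19.0000] v=[0.0000 -8.0000 12.0000 -6.0000]
Step 2: x=[2.0000 14.0000 13.0000 22.0000] v=[-8.0000 12.0000 -14.0000 6.0000]
Step 3: x=[8.0000 7.0000 16.0000 21.0000] v=[12.0000 -14.0000 6.0000 -2.0000]
Max displacement = 5.0000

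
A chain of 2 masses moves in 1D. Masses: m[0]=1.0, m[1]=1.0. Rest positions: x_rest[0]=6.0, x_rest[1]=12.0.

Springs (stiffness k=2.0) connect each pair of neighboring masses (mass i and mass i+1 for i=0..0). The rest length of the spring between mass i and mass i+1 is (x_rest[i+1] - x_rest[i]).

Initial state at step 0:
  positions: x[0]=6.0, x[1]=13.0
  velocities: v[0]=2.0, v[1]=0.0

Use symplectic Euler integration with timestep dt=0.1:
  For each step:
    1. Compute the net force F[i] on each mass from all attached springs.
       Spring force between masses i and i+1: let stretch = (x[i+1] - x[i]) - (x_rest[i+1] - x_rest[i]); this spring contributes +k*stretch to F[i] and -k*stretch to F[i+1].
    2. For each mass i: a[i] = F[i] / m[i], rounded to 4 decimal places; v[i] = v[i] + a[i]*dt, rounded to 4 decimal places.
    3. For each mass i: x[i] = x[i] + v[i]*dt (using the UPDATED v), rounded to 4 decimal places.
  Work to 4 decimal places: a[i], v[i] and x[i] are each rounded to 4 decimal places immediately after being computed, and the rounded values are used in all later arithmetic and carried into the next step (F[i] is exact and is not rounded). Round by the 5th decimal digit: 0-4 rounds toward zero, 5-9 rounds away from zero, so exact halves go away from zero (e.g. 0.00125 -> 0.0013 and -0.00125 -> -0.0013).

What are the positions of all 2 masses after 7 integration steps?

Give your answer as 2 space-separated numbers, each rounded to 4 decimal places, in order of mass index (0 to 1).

Step 0: x=[6.0000 13.0000] v=[2.0000 0.0000]
Step 1: x=[6.2200 12.9800] v=[2.2000 -0.2000]
Step 2: x=[6.4552 12.9448] v=[2.3520 -0.3520]
Step 3: x=[6.7002 12.8998] v=[2.4499 -0.4499]
Step 4: x=[6.9492 12.8508] v=[2.4898 -0.4898]
Step 5: x=[7.1962 12.8038] v=[2.4701 -0.4701]
Step 6: x=[7.4354 12.7646] v=[2.3916 -0.3916]
Step 7: x=[7.6611 12.7389] v=[2.2574 -0.2574]

Answer: 7.6611 12.7389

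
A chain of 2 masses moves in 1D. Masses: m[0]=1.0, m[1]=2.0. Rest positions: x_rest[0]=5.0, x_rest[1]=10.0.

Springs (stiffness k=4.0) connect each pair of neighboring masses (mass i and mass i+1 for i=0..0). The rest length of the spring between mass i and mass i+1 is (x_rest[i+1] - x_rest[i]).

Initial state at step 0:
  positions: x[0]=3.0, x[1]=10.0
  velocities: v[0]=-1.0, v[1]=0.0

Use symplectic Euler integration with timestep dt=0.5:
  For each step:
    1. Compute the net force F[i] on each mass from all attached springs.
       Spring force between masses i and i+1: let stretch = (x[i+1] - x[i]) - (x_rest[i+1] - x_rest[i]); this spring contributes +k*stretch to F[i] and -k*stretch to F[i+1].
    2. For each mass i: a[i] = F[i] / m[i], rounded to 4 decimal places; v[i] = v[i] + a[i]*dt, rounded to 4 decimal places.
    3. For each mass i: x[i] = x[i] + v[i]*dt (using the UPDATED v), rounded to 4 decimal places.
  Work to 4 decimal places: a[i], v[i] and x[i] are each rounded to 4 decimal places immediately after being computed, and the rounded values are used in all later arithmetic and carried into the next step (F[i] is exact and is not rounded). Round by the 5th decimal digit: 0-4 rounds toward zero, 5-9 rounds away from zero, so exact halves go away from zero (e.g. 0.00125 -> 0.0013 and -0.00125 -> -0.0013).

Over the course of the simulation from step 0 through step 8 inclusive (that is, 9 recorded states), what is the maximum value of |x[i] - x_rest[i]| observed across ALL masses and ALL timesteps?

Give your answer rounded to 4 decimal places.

Answer: 2.6250

Derivation:
Step 0: x=[3.0000 10.0000] v=[-1.0000 0.0000]
Step 1: x=[4.5000 9.0000] v=[3.0000 -2.0000]
Step 2: x=[5.5000 8.2500] v=[2.0000 -1.5000]
Step 3: x=[4.2500 8.6250] v=[-2.5000 0.7500]
Step 4: x=[2.3750 9.3125] v=[-3.7500 1.3750]
Step 5: x=[2.4375 9.0313] v=[0.1250 -0.5625]
Step 6: x=[4.0938 7.9532] v=[3.3126 -2.1563]
Step 7: x=[4.6095 7.4454] v=[1.0314 -1.0157]
Step 8: x=[2.9611 8.0196] v=[-3.2968 1.1484]
Max displacement = 2.6250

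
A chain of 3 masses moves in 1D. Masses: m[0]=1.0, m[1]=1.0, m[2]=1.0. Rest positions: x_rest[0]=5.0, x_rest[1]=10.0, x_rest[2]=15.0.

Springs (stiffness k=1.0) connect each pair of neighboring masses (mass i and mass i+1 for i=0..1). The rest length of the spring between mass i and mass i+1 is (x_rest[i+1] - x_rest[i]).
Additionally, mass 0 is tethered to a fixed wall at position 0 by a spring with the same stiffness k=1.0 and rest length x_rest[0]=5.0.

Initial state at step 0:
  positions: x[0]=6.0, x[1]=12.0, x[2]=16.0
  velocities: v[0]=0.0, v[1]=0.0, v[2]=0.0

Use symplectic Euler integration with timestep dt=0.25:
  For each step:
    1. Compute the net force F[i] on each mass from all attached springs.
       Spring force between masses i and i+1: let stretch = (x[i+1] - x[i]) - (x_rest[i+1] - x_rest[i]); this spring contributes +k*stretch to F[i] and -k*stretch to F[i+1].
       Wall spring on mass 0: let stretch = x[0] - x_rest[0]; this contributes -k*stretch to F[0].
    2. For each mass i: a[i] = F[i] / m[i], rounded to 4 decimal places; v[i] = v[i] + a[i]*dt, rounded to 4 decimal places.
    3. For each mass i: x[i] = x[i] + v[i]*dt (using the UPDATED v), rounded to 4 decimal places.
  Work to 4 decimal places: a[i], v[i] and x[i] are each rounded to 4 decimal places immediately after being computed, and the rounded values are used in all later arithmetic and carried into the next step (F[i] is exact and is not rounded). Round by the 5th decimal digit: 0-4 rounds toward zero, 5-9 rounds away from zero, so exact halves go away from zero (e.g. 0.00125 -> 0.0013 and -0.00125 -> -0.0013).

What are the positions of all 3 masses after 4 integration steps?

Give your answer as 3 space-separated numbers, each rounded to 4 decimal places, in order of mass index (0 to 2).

Step 0: x=[6.0000 12.0000 16.0000] v=[0.0000 0.0000 0.0000]
Step 1: x=[6.0000 11.8750 16.0625] v=[0.0000 -0.5000 0.2500]
Step 2: x=[5.9922 11.6445 16.1758] v=[-0.0313 -0.9219 0.4531]
Step 3: x=[5.9631 11.3440 16.3184] v=[-0.1163 -1.2022 0.5703]
Step 4: x=[5.8976 11.0181 16.4626] v=[-0.2619 -1.3038 0.5767]

Answer: 5.8976 11.0181 16.4626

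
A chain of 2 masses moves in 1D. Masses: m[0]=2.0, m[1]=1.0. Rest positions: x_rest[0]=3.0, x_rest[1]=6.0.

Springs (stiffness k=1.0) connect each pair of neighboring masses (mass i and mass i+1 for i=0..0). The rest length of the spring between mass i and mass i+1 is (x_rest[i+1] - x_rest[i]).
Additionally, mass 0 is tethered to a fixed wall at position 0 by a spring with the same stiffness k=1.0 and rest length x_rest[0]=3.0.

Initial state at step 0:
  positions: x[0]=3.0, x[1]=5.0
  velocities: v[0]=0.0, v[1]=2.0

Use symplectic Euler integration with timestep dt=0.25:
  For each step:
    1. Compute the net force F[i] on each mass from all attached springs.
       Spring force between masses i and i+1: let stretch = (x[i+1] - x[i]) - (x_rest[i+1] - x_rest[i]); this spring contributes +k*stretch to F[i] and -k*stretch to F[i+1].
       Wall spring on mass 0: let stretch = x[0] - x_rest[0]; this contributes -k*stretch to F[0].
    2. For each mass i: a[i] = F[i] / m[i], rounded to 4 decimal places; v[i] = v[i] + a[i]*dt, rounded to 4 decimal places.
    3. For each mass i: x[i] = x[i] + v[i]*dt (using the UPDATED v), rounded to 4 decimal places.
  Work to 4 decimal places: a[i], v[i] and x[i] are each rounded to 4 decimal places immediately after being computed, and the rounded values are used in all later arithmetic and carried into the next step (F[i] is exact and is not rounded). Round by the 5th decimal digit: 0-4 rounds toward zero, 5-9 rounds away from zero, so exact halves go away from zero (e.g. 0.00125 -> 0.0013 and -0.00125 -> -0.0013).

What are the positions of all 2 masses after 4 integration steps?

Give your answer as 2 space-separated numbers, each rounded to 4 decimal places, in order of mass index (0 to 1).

Step 0: x=[3.0000 5.0000] v=[0.0000 2.0000]
Step 1: x=[2.9688 5.5625] v=[-0.1250 2.2500]
Step 2: x=[2.9258 6.1504] v=[-0.1719 2.3516]
Step 3: x=[2.8922 6.7243] v=[-0.1346 2.2955]
Step 4: x=[2.8879 7.2462] v=[-0.0171 2.0875]

Answer: 2.8879 7.2462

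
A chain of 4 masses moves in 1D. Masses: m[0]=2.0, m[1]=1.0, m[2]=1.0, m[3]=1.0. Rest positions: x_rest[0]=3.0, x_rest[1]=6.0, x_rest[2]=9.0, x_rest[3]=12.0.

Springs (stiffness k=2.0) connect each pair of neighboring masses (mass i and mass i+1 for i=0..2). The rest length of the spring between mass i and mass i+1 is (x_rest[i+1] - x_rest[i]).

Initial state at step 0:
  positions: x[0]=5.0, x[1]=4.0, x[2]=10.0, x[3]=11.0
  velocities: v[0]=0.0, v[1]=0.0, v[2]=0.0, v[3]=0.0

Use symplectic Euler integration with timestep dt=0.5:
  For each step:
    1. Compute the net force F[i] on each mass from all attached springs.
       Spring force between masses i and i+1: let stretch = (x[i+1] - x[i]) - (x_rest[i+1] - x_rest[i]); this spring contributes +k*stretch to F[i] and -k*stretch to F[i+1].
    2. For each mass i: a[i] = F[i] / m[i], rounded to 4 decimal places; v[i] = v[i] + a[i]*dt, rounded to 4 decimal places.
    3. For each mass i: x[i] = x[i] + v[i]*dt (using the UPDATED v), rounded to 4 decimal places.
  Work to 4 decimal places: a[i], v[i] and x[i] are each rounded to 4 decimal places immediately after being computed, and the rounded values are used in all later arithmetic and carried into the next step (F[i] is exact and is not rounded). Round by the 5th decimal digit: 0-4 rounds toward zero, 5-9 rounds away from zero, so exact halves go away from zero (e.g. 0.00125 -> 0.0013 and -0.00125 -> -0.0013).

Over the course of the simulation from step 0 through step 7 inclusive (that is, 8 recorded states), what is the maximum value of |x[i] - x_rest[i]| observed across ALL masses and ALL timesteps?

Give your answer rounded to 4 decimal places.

Answer: 3.5743

Derivation:
Step 0: x=[5.0000 4.0000 10.0000 11.0000] v=[0.0000 0.0000 0.0000 0.0000]
Step 1: x=[4.0000 7.5000 7.5000 12.0000] v=[-2.0000 7.0000 -5.0000 2.0000]
Step 2: x=[3.1250 9.2500 7.2500 12.2500] v=[-1.7500 3.5000 -0.5000 0.5000]
Step 3: x=[3.0313 6.9375 10.5000 11.5000] v=[-0.1875 -4.6250 6.5000 -1.5000]
Step 4: x=[3.1641 4.4532 12.4688 11.7500] v=[0.2656 -4.9687 3.9375 0.5000]
Step 5: x=[2.8692 5.3321 10.0704 13.8594] v=[-0.5899 1.7578 -4.7969 4.2188]
Step 6: x=[2.4400 7.3487 7.1973 15.5743] v=[-0.8585 4.0332 -5.7462 3.4298]
Step 7: x=[2.4880 6.8353 8.5884 14.6007] v=[0.0959 -1.0269 2.7822 -1.9472]
Max displacement = 3.5743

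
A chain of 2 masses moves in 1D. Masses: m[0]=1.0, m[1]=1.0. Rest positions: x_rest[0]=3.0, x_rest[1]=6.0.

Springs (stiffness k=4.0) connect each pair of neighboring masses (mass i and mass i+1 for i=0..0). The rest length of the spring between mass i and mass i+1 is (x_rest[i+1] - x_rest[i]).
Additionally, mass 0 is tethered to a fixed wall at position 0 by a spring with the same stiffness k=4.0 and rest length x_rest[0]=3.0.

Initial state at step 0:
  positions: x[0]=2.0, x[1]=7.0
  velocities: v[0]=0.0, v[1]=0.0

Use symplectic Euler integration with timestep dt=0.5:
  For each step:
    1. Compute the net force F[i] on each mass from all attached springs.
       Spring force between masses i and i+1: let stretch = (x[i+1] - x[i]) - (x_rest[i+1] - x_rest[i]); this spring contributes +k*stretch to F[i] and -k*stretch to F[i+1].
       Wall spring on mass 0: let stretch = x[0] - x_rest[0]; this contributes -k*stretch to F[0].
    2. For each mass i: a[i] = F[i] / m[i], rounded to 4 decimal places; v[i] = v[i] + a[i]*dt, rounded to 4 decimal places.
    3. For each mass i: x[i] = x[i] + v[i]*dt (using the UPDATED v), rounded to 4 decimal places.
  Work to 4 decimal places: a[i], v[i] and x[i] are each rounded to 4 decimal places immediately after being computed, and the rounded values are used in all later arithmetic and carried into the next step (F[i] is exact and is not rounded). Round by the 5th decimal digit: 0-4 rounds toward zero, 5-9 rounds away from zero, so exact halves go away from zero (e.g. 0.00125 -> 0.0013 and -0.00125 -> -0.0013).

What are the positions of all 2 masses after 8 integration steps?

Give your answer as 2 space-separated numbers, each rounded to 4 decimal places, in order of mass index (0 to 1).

Step 0: x=[2.0000 7.0000] v=[0.0000 0.0000]
Step 1: x=[5.0000 5.0000] v=[6.0000 -4.0000]
Step 2: x=[3.0000 6.0000] v=[-4.0000 2.0000]
Step 3: x=[1.0000 7.0000] v=[-4.0000 2.0000]
Step 4: x=[4.0000 5.0000] v=[6.0000 -4.0000]
Step 5: x=[4.0000 5.0000] v=[0.0000 0.0000]
Step 6: x=[1.0000 7.0000] v=[-6.0000 4.0000]
Step 7: x=[3.0000 6.0000] v=[4.0000 -2.0000]
Step 8: x=[5.0000 5.0000] v=[4.0000 -2.0000]

Answer: 5.0000 5.0000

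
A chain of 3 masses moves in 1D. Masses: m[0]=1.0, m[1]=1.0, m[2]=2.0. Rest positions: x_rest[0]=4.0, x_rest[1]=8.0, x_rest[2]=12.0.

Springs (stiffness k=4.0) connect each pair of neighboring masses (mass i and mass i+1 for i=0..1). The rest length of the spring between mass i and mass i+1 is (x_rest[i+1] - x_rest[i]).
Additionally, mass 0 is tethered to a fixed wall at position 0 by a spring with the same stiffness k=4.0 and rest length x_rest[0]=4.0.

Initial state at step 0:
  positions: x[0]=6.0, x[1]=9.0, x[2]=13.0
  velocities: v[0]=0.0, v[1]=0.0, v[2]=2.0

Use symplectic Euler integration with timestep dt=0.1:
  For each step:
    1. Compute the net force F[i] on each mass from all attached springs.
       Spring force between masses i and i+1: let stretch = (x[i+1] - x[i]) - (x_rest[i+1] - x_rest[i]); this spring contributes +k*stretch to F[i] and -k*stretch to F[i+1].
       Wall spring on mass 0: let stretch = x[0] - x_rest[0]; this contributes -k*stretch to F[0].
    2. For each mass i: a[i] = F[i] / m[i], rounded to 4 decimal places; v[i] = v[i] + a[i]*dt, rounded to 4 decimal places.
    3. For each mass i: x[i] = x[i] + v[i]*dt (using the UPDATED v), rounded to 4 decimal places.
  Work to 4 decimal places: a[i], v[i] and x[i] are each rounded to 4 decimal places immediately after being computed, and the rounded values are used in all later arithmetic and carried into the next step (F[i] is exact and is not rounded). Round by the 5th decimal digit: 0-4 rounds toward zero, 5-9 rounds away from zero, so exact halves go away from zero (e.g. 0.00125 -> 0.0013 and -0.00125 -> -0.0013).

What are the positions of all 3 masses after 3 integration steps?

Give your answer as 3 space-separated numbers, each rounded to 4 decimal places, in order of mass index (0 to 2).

Step 0: x=[6.0000 9.0000 13.0000] v=[0.0000 0.0000 2.0000]
Step 1: x=[5.8800 9.0400 13.2000] v=[-1.2000 0.4000 2.0000]
Step 2: x=[5.6512 9.1200 13.3968] v=[-2.2880 0.8000 1.9680]
Step 3: x=[5.3351 9.2323 13.5881] v=[-3.1610 1.1232 1.9126]

Answer: 5.3351 9.2323 13.5881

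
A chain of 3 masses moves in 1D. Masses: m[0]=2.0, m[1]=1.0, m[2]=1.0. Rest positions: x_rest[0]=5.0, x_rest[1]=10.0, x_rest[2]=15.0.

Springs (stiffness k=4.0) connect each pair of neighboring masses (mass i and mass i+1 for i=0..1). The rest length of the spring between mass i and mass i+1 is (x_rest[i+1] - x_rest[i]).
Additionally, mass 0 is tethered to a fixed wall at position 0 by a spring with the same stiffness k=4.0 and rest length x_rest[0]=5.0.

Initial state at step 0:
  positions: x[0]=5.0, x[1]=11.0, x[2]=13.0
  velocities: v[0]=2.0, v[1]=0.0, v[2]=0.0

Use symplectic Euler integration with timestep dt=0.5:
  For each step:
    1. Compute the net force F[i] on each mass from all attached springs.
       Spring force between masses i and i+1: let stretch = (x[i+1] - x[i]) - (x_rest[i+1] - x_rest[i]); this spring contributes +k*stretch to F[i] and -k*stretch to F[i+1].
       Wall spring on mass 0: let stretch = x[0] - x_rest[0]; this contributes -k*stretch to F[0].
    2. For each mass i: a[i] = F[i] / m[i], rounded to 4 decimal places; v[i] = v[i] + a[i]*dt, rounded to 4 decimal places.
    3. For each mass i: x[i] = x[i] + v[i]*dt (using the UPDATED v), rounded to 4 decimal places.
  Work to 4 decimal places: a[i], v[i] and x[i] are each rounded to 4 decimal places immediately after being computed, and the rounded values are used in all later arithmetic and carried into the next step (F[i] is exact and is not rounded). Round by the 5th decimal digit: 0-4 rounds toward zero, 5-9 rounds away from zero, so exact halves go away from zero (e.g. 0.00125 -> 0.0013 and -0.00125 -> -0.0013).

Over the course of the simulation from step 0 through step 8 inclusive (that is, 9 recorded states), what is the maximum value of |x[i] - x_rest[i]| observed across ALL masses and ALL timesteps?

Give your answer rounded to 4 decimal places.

Answer: 3.6250

Derivation:
Step 0: x=[5.0000 11.0000 13.0000] v=[2.0000 0.0000 0.0000]
Step 1: x=[6.5000 7.0000 16.0000] v=[3.0000 -8.0000 6.0000]
Step 2: x=[5.0000 11.5000 15.0000] v=[-3.0000 9.0000 -2.0000]
Step 3: x=[4.2500 13.0000 15.5000] v=[-1.5000 3.0000 1.0000]
Step 4: x=[5.7500 8.2500 18.5000] v=[3.0000 -9.5000 6.0000]
Step 5: x=[5.6250 11.2500 16.2500] v=[-0.2500 6.0000 -4.5000]
Step 6: x=[5.5000 13.6250 14.0000] v=[-0.2500 4.7500 -4.5000]
Step 7: x=[6.6875 8.2500 16.3750] v=[2.3750 -10.7500 4.7500]
Step 8: x=[5.3125 9.4375 15.6250] v=[-2.7500 2.3750 -1.5000]
Max displacement = 3.6250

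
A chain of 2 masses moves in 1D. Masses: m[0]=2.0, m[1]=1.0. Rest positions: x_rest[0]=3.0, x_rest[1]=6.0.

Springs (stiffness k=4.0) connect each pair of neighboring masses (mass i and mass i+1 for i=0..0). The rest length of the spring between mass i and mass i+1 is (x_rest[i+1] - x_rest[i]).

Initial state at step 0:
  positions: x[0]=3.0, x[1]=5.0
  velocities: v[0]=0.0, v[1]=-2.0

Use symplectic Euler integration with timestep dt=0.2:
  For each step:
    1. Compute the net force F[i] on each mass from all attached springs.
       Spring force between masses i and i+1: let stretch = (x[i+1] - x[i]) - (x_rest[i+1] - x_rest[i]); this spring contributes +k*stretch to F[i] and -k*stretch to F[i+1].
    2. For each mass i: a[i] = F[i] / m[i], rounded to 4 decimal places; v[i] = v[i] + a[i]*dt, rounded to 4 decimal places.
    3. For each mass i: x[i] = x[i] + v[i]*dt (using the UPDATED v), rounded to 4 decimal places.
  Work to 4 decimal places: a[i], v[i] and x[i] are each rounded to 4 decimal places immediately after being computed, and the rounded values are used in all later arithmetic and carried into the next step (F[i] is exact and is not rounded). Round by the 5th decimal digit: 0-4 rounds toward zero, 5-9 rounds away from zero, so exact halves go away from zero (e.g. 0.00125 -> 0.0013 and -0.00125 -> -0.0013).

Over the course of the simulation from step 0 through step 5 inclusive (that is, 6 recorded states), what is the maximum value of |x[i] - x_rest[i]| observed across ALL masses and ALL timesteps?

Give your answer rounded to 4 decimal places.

Answer: 1.2944

Derivation:
Step 0: x=[3.0000 5.0000] v=[0.0000 -2.0000]
Step 1: x=[2.9200 4.7600] v=[-0.4000 -1.2000]
Step 2: x=[2.7472 4.7056] v=[-0.8640 -0.2720]
Step 3: x=[2.4911 4.8179] v=[-1.2806 0.5613]
Step 4: x=[2.1811 5.0379] v=[-1.5499 1.0999]
Step 5: x=[1.8597 5.2808] v=[-1.6072 1.2145]
Max displacement = 1.2944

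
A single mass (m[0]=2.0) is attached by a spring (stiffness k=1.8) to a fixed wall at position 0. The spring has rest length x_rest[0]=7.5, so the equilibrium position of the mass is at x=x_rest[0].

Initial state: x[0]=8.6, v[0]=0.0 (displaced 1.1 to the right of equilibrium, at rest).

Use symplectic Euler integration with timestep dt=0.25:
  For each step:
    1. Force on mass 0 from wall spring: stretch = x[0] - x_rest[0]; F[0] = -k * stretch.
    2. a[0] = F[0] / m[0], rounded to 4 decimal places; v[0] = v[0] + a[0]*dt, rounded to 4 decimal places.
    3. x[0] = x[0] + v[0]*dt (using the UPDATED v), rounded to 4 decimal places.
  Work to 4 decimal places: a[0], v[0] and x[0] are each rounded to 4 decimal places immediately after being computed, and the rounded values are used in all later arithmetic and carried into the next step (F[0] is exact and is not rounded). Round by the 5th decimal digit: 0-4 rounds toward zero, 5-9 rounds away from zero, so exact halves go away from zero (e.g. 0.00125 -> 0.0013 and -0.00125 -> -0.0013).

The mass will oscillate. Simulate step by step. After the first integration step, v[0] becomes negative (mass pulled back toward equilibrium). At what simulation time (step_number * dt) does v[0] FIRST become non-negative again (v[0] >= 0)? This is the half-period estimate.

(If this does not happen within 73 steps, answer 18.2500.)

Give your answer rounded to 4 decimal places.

Step 0: x=[8.6000] v=[0.0000]
Step 1: x=[8.5381] v=[-0.2475]
Step 2: x=[8.4178] v=[-0.4811]
Step 3: x=[8.2459] v=[-0.6876]
Step 4: x=[8.0321] v=[-0.8554]
Step 5: x=[7.7883] v=[-0.9751]
Step 6: x=[7.5283] v=[-1.0400]
Step 7: x=[7.2667] v=[-1.0464]
Step 8: x=[7.0182] v=[-0.9939]
Step 9: x=[6.7968] v=[-0.8855]
Step 10: x=[6.6150] v=[-0.7273]
Step 11: x=[6.4830] v=[-0.5282]
Step 12: x=[6.4082] v=[-0.2994]
Step 13: x=[6.3948] v=[-0.0538]
Step 14: x=[6.4435] v=[0.1949]
First v>=0 after going negative at step 14, time=3.5000

Answer: 3.5000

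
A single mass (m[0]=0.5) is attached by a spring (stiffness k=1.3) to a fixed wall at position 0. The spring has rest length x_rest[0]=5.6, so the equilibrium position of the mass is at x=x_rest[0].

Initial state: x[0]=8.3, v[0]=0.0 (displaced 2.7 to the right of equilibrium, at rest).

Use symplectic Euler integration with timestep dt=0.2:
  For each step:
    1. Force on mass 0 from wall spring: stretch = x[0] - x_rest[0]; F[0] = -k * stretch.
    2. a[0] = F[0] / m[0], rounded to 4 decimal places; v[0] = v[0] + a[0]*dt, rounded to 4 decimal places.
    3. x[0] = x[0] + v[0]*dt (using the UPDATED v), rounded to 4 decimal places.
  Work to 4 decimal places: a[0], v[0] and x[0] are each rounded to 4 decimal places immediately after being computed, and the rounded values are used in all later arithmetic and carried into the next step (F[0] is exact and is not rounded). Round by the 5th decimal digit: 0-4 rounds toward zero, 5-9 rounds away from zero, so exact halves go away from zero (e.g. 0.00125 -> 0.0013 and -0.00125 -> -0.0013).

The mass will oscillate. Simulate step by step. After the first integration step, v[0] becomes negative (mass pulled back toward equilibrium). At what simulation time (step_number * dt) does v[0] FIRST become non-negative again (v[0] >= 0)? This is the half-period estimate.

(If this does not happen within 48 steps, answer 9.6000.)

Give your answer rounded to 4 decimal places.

Answer: 2.0000

Derivation:
Step 0: x=[8.3000] v=[0.0000]
Step 1: x=[8.0192] v=[-1.4040]
Step 2: x=[7.4868] v=[-2.6620]
Step 3: x=[6.7582] v=[-3.6431]
Step 4: x=[5.9091] v=[-4.2454]
Step 5: x=[5.0279] v=[-4.4061]
Step 6: x=[4.2062] v=[-4.1086]
Step 7: x=[3.5294] v=[-3.3838]
Step 8: x=[3.0680] v=[-2.3071]
Step 9: x=[2.8699] v=[-0.9905]
Step 10: x=[2.9557] v=[0.4292]
First v>=0 after going negative at step 10, time=2.0000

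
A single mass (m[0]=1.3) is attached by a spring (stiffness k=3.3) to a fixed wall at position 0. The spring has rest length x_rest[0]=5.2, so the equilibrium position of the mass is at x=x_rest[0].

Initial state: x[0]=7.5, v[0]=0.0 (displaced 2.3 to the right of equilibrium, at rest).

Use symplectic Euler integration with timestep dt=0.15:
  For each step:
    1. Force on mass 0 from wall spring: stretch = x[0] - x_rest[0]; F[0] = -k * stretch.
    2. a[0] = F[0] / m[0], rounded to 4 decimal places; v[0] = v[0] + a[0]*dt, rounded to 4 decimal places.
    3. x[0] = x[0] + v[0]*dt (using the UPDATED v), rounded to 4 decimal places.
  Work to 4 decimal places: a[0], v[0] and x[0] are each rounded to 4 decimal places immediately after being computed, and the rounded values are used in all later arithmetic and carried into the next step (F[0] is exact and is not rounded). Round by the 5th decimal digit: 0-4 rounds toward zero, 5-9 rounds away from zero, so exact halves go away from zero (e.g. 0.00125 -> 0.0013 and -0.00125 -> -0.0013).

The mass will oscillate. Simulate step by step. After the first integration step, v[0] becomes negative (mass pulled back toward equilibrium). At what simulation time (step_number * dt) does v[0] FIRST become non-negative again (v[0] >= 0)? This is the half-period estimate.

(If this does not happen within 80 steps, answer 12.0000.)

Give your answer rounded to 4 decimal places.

Answer: 2.1000

Derivation:
Step 0: x=[7.5000] v=[0.0000]
Step 1: x=[7.3686] v=[-0.8758]
Step 2: x=[7.1134] v=[-1.7015]
Step 3: x=[6.7489] v=[-2.4301]
Step 4: x=[6.2959] v=[-3.0199]
Step 5: x=[5.7803] v=[-3.4372]
Step 6: x=[5.2316] v=[-3.6582]
Step 7: x=[4.6811] v=[-3.6702]
Step 8: x=[4.1602] v=[-3.4726]
Step 9: x=[3.6987] v=[-3.0767]
Step 10: x=[3.3229] v=[-2.5051]
Step 11: x=[3.0543] v=[-1.7904]
Step 12: x=[2.9083] v=[-0.9734]
Step 13: x=[2.8932] v=[-0.1008]
Step 14: x=[3.0098] v=[0.7776]
First v>=0 after going negative at step 14, time=2.1000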